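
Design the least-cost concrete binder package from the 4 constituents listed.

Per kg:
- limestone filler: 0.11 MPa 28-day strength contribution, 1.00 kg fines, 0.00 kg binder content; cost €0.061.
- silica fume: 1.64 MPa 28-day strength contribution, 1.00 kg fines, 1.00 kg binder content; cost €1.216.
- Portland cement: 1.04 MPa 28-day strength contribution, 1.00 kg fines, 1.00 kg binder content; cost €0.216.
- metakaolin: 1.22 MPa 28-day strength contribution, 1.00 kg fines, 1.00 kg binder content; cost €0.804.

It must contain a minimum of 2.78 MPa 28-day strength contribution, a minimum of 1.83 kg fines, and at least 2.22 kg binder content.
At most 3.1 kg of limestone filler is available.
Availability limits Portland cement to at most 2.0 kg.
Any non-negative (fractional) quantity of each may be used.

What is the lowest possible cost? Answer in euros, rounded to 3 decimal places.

Let x1 = kg of limestone filler, x2 = kg of silica fume, x3 = kg of Portland cement, x4 = kg of metakaolin.
Minimise 0.061x1 + 1.216x2 + 0.216x3 + 0.804x4 with:
  0.11x1 + 1.64x2 + 1.04x3 + 1.22x4 ≥ 2.78   (28-day strength contribution)
  1x1 + 1x2 + 1x3 + 1x4 ≥ 1.83   (fines)
  1x2 + 1x3 + 1x4 ≥ 2.22   (binder content)
  x1 ≤ 3.1
  x3 ≤ 2
  x1, x2, x3, x4 ≥ 0.
At the optimum only limestone filler, Portland cement, metakaolin are positive (silica fume = 0). There the 28-day strength contribution, the limestone filler cap, the Portland cement cap constraints are tight.
Solving gives x1 = 3.1, x3 = 2, x4 = 0.2943.
Objective = 0.061·3.1 + 0.216·2 + 0.804·0.2943 = 0.85772.

€0.858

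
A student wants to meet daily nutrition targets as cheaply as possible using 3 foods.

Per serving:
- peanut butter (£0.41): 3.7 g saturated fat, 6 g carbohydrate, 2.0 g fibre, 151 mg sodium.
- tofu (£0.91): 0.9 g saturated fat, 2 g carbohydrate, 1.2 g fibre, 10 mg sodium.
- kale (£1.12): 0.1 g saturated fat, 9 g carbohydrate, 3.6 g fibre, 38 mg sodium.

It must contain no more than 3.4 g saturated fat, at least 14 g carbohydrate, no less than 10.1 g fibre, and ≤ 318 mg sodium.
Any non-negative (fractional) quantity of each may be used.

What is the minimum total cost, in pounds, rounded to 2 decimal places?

£2.96

Let x1 = servings of peanut butter, x2 = servings of tofu, x3 = servings of kale.
Minimize 0.41x1 + 0.91x2 + 1.12x3 s.t.:
  3.7x1 + 0.9x2 + 0.1x3 ≤ 3.4   (saturated fat)
  6x1 + 2x2 + 9x3 ≥ 14   (carbohydrate)
  2x1 + 1.2x2 + 3.6x3 ≥ 10.1   (fibre)
  151x1 + 10x2 + 38x3 ≤ 318   (sodium)
  x1, x2, x3 ≥ 0.
At the optimum only peanut butter, kale are positive (tofu = 0). The saturated fat and fibre requirements are met with equality.
That vertex is x1 = 0.8559, x3 = 2.33.
Total cost: 0.41·0.8559 + 1.12·2.33 = 2.9605.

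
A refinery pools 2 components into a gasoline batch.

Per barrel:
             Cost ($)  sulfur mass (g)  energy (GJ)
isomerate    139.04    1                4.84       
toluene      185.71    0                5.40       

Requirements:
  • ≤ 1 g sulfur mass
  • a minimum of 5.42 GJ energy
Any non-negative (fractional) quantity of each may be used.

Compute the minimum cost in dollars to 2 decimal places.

$158.99

Let x1 = barrels of isomerate, x2 = barrels of toluene.
Minimize 139.04x1 + 185.71x2 subject to:
  1x1 ≤ 1   (sulfur mass)
  4.84x1 + 5.4x2 ≥ 5.42   (energy)
  x1, x2 ≥ 0.
Both inputs are positive at the optimum. There the sulfur mass and energy constraints are tight.
Optimal quantities: isomerate = 1 barrel, toluene = 0.1074 barrels.
Total cost: 139.04·1 + 185.71·0.1074 = 158.9853.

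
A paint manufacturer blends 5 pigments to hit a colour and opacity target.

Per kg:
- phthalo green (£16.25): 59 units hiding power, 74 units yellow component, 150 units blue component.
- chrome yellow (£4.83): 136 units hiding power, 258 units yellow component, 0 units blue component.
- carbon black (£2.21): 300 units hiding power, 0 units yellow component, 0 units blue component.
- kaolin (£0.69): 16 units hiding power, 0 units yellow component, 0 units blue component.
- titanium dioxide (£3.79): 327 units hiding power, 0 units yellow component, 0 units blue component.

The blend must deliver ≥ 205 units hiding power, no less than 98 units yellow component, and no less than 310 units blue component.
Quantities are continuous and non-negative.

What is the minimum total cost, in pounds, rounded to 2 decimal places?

£34.20

Let x1 = kg of phthalo green, x2 = kg of chrome yellow, x3 = kg of carbon black, x4 = kg of kaolin, x5 = kg of titanium dioxide.
Minimise 16.25x1 + 4.83x2 + 2.21x3 + 0.69x4 + 3.79x5 s.t.:
  59x1 + 136x2 + 300x3 + 16x4 + 327x5 ≥ 205   (hiding power)
  74x1 + 258x2 ≥ 98   (yellow component)
  150x1 ≥ 310   (blue component)
  x1, x2, x3, x4, x5 ≥ 0.
The minimum-cost mix takes nothing from chrome yellow, kaolin, titanium dioxide — only phthalo green, carbon black. The hiding power and blue component requirements are met with equality.
Solving gives x1 = 2.067, x3 = 0.2769.
Total cost: 16.25·2.067 + 2.21·0.2769 = 34.2007.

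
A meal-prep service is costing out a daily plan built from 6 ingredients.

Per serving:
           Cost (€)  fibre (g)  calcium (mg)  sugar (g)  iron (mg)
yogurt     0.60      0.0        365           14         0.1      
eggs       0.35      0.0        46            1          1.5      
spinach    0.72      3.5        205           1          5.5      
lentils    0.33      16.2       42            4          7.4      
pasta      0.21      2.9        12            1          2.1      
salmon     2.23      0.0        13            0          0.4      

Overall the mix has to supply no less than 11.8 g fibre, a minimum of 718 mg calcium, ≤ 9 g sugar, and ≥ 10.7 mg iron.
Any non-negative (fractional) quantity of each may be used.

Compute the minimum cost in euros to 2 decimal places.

€2.27

Let x1 = servings of yogurt, x2 = servings of eggs, x3 = servings of spinach, x4 = servings of lentils, x5 = servings of pasta, x6 = servings of salmon.
Minimize 0.6x1 + 0.35x2 + 0.72x3 + 0.33x4 + 0.21x5 + 2.23x6 s.t.:
  3.5x3 + 16.2x4 + 2.9x5 ≥ 11.8   (fibre)
  365x1 + 46x2 + 205x3 + 42x4 + 12x5 + 13x6 ≥ 718   (calcium)
  14x1 + 1x2 + 1x3 + 4x4 + 1x5 ≤ 9   (sugar)
  0.1x1 + 1.5x2 + 5.5x3 + 7.4x4 + 2.1x5 + 0.4x6 ≥ 10.7   (iron)
  x1, x2, x3, x4, x5, x6 ≥ 0.
The cheapest feasible vertex uses only yogurt, spinach, lentils; eggs, pasta, salmon are not used. There the fibre, calcium, sugar constraints are tight.
So yogurt = 0.4081 servings, spinach = 2.748 servings, lentils = 0.1346 servings.
Objective = 0.6·0.4081 + 0.72·2.748 + 0.33·0.1346 = 2.2678.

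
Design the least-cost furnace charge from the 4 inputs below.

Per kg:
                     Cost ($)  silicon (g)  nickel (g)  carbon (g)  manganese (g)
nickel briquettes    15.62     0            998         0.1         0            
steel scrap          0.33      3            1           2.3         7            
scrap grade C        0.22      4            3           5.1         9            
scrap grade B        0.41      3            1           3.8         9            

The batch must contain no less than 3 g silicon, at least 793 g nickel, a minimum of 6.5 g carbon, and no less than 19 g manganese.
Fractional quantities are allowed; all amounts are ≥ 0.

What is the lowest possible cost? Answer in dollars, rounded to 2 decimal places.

$12.78

Let x1 = kg of nickel briquettes, x2 = kg of steel scrap, x3 = kg of scrap grade C, x4 = kg of scrap grade B.
min 15.62x1 + 0.33x2 + 0.22x3 + 0.41x4 s.t.:
  3x2 + 4x3 + 3x4 ≥ 3   (silicon)
  998x1 + 1x2 + 3x3 + 1x4 ≥ 793   (nickel)
  0.1x1 + 2.3x2 + 5.1x3 + 3.8x4 ≥ 6.5   (carbon)
  7x2 + 9x3 + 9x4 ≥ 19   (manganese)
  x1, x2, x3, x4 ≥ 0.
At the optimum only nickel briquettes, scrap grade C are positive (steel scrap, scrap grade B = 0). There the nickel and manganese constraints are tight.
Solving gives x1 = 0.7882, x3 = 2.111.
Total cost: 15.62·0.7882 + 0.22·2.111 = 12.7761.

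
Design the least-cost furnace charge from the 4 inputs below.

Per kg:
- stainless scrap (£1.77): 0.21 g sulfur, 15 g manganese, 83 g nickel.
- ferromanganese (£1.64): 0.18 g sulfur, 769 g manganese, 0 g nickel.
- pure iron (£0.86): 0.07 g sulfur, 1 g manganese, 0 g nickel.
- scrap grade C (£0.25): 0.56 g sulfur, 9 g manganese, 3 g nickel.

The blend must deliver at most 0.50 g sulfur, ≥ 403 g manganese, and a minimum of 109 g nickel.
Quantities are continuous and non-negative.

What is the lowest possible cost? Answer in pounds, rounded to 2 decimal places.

Treat it as an LP. Let x1 = kg of stainless scrap, x2 = kg of ferromanganese, x3 = kg of pure iron, x4 = kg of scrap grade C.
Minimise 1.77x1 + 1.64x2 + 0.86x3 + 0.25x4 with:
  0.21x1 + 0.18x2 + 0.07x3 + 0.56x4 ≤ 0.5   (sulfur)
  15x1 + 769x2 + 1x3 + 9x4 ≥ 403   (manganese)
  83x1 + 3x4 ≥ 109   (nickel)
  x1, x2, x3, x4 ≥ 0.
The cheapest feasible vertex uses only stainless scrap, ferromanganese; pure iron, scrap grade C are not used. The manganese and nickel requirements are met with equality.
So stainless scrap = 1.313 kg, ferromanganese = 0.4984 kg.
Cost = 1.77·1.313 + 1.64·0.4984 = 3.1414.

£3.14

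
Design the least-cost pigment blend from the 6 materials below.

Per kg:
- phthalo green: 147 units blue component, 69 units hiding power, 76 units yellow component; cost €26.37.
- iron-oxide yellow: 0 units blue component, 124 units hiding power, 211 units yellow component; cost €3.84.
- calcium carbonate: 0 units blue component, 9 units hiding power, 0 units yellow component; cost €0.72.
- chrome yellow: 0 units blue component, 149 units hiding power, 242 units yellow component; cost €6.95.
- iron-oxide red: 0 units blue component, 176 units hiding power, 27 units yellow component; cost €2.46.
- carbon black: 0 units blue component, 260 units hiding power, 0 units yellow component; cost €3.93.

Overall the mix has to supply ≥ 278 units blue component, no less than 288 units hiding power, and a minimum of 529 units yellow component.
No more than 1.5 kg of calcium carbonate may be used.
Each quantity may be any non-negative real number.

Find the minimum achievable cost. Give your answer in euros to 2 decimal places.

€56.88

Set it up as a linear program. Let x1 = kg of phthalo green, x2 = kg of iron-oxide yellow, x3 = kg of calcium carbonate, x4 = kg of chrome yellow, x5 = kg of iron-oxide red, x6 = kg of carbon black.
Minimize 26.37x1 + 3.84x2 + 0.72x3 + 6.95x4 + 2.46x5 + 3.93x6 subject to:
  147x1 ≥ 278   (blue component)
  69x1 + 124x2 + 9x3 + 149x4 + 176x5 + 260x6 ≥ 288   (hiding power)
  76x1 + 211x2 + 242x4 + 27x5 ≥ 529   (yellow component)
  x3 ≤ 1.5
  x1, x2, x3, x4, x5, x6 ≥ 0.
The cheapest feasible vertex uses only phthalo green, iron-oxide yellow; calcium carbonate, chrome yellow, iron-oxide red, carbon black are not used. The blue component and yellow component requirements are met with equality.
That vertex is x1 = 1.891, x2 = 1.826.
Cost = 26.37·1.891 + 3.84·1.826 = 56.8775.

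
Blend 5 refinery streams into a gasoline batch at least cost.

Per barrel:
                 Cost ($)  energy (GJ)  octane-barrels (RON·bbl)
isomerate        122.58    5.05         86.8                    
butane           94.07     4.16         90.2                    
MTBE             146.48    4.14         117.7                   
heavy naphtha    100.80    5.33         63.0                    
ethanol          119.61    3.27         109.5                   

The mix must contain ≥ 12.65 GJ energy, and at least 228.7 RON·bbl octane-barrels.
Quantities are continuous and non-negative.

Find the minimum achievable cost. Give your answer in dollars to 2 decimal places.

$268.95

Set it up as a linear program. Let x1 = barrels of isomerate, x2 = barrels of butane, x3 = barrels of MTBE, x4 = barrels of heavy naphtha, x5 = barrels of ethanol.
min 122.58x1 + 94.07x2 + 146.48x3 + 100.8x4 + 119.61x5 s.t.:
  5.05x1 + 4.16x2 + 4.14x3 + 5.33x4 + 3.27x5 ≥ 12.65   (energy)
  86.8x1 + 90.2x2 + 117.7x3 + 63x4 + 109.5x5 ≥ 228.7   (octane-barrels)
  x1, x2, x3, x4, x5 ≥ 0.
At the optimum only butane, heavy naphtha are positive (isomerate, MTBE, ethanol = 0). There the energy and octane-barrels constraints are tight.
Solving gives x2 = 1.9298, x4 = 0.86717.
Total cost: 94.07·1.9298 + 100.8·0.86717 = 268.9470.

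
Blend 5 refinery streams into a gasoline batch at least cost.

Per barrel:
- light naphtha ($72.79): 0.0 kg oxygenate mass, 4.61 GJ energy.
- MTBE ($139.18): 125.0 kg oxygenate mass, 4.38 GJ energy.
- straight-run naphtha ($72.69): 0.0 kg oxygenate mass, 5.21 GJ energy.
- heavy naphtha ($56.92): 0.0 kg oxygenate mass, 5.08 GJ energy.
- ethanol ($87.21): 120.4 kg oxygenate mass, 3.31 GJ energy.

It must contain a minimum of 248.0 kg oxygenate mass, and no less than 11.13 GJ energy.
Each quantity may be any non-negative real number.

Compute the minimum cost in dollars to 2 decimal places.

$227.95

Treat it as an LP. Let x1 = barrels of light naphtha, x2 = barrels of MTBE, x3 = barrels of straight-run naphtha, x4 = barrels of heavy naphtha, x5 = barrels of ethanol.
Minimise 72.79x1 + 139.18x2 + 72.69x3 + 56.92x4 + 87.21x5 with:
  125x2 + 120.4x5 ≥ 248   (oxygenate mass)
  4.61x1 + 4.38x2 + 5.21x3 + 5.08x4 + 3.31x5 ≥ 11.13   (energy)
  x1, x2, x3, x4, x5 ≥ 0.
The cheapest feasible vertex uses only heavy naphtha, ethanol; light naphtha, MTBE, straight-run naphtha are not used. There the oxygenate mass and energy constraints are tight.
That vertex is x4 = 0.84883, x5 = 2.0598.
Objective = 56.92·0.84883 + 87.21·2.0598 = 227.9506.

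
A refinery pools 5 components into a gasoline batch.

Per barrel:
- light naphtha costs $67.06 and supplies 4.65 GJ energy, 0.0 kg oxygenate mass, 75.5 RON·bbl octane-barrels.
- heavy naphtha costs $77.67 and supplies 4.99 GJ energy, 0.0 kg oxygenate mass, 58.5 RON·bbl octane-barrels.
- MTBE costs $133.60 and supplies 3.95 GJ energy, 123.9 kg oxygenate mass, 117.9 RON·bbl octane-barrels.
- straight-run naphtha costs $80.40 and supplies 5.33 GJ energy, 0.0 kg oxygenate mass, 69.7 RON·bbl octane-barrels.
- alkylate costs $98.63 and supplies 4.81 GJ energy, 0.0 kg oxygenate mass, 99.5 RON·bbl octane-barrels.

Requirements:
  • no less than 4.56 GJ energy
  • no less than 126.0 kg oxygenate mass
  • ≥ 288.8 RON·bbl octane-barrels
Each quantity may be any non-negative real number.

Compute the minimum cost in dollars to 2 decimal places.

$285.88

Let x1 = barrels of light naphtha, x2 = barrels of heavy naphtha, x3 = barrels of MTBE, x4 = barrels of straight-run naphtha, x5 = barrels of alkylate.
Minimize 67.06x1 + 77.67x2 + 133.6x3 + 80.4x4 + 98.63x5 subject to:
  4.65x1 + 4.99x2 + 3.95x3 + 5.33x4 + 4.81x5 ≥ 4.56   (energy)
  123.9x3 ≥ 126   (oxygenate mass)
  75.5x1 + 58.5x2 + 117.9x3 + 69.7x4 + 99.5x5 ≥ 288.8   (octane-barrels)
  x1, x2, x3, x4, x5 ≥ 0.
The minimum-cost mix takes nothing from heavy naphtha, straight-run naphtha, alkylate — only light naphtha, MTBE. The oxygenate mass and octane-barrels requirements are met with equality.
So light naphtha = 2.237 barrels, MTBE = 1.017 barrels.
Hence cost = 67.06·2.237 + 133.6·1.017 = $285.8844.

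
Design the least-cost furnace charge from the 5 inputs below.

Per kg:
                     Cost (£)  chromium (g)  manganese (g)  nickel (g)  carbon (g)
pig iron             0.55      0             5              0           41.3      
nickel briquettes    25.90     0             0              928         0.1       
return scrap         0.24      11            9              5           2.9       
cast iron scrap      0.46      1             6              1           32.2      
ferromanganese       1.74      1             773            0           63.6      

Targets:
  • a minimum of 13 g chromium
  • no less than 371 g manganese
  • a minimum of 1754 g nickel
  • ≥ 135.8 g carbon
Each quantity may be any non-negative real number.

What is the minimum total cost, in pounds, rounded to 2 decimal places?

This is a linear program. Let x1 = kg of pig iron, x2 = kg of nickel briquettes, x3 = kg of return scrap, x4 = kg of cast iron scrap, x5 = kg of ferromanganese.
Minimize 0.55x1 + 25.9x2 + 0.24x3 + 0.46x4 + 1.74x5 subject to:
  11x3 + 1x4 + 1x5 ≥ 13   (chromium)
  5x1 + 9x3 + 6x4 + 773x5 ≥ 371   (manganese)
  928x2 + 5x3 + 1x4 ≥ 1754   (nickel)
  41.3x1 + 0.1x2 + 2.9x3 + 32.2x4 + 63.6x5 ≥ 135.8   (carbon)
  x1, x2, x3, x4, x5 ≥ 0.
The cheapest feasible vertex uses only nickel briquettes, return scrap, cast iron scrap, ferromanganese; pig iron is not used. Binding constraints: chromium, manganese, nickel, carbon.
Solving gives x2 = 1.882, x3 = 0.8453, x4 = 3.257, x5 = 0.4448.
Total cost: 25.9·1.882 + 0.24·0.8453 + 0.46·3.257 + 1.74·0.4448 = 51.2188.

£51.22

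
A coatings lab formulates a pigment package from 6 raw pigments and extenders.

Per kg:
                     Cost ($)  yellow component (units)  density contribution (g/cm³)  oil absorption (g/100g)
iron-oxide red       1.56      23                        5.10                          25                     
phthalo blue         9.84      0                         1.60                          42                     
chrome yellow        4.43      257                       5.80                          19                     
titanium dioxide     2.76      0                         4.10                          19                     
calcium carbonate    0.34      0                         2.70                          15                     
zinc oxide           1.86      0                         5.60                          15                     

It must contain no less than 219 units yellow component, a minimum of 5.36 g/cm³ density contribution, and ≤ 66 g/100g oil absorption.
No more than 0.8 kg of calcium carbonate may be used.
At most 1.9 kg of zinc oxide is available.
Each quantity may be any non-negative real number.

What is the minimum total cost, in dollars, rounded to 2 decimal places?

$3.83

Let x1 = kg of iron-oxide red, x2 = kg of phthalo blue, x3 = kg of chrome yellow, x4 = kg of titanium dioxide, x5 = kg of calcium carbonate, x6 = kg of zinc oxide.
Minimize 1.56x1 + 9.84x2 + 4.43x3 + 2.76x4 + 0.34x5 + 1.86x6 subject to:
  23x1 + 257x3 ≥ 219   (yellow component)
  5.1x1 + 1.6x2 + 5.8x3 + 4.1x4 + 2.7x5 + 5.6x6 ≥ 5.36   (density contribution)
  25x1 + 42x2 + 19x3 + 19x4 + 15x5 + 15x6 ≤ 66   (oil absorption)
  x5 ≤ 0.8
  x6 ≤ 1.9
  x1, x2, x3, x4, x5, x6 ≥ 0.
The optimal basis is {chrome yellow, calcium carbonate}; iron-oxide red, phthalo blue, titanium dioxide, zinc oxide drop out. The yellow component and density contribution requirements are met with equality.
That vertex is x3 = 0.8521, x5 = 0.1547.
Objective = 4.43·0.8521 + 0.34·0.1547 = 3.8274.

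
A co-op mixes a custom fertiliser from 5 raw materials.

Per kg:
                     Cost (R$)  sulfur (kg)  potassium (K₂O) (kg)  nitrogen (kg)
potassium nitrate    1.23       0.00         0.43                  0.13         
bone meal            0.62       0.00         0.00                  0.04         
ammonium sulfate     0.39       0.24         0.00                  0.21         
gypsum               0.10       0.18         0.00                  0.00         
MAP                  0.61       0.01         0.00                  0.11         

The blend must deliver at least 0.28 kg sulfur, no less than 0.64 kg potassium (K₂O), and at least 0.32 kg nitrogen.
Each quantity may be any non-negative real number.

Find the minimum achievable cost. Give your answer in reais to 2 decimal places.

Let x1 = kg of potassium nitrate, x2 = kg of bone meal, x3 = kg of ammonium sulfate, x4 = kg of gypsum, x5 = kg of MAP.
Minimize 1.23x1 + 0.62x2 + 0.39x3 + 0.1x4 + 0.61x5 with:
  0.24x3 + 0.18x4 + 0.01x5 ≥ 0.28   (sulfur)
  0.43x1 ≥ 0.64   (potassium (K₂O))
  0.13x1 + 0.04x2 + 0.21x3 + 0.11x5 ≥ 0.32   (nitrogen)
  x1, x2, x3, x4, x5 ≥ 0.
The minimum-cost mix takes nothing from bone meal, MAP — only potassium nitrate, ammonium sulfate, gypsum. Binding constraints: sulfur, potassium (K₂O), nitrogen.
Optimal quantities: potassium nitrate = 1.488 kg, ammonium sulfate = 0.6024 kg, gypsum = 0.7523 kg.
Total cost: 1.23·1.488 + 0.39·0.6024 + 0.1·0.7523 = 2.1404.

R$2.14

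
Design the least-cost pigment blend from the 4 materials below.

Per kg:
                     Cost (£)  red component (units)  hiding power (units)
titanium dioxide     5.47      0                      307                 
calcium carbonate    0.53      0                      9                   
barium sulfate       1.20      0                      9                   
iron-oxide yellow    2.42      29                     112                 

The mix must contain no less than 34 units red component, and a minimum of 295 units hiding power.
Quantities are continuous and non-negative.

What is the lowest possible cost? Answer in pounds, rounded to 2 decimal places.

£5.75

Set it up as a linear program. Let x1 = kg of titanium dioxide, x2 = kg of calcium carbonate, x3 = kg of barium sulfate, x4 = kg of iron-oxide yellow.
min 5.47x1 + 0.53x2 + 1.2x3 + 2.42x4 s.t.:
  29x4 ≥ 34   (red component)
  307x1 + 9x2 + 9x3 + 112x4 ≥ 295   (hiding power)
  x1, x2, x3, x4 ≥ 0.
The minimum-cost mix takes nothing from calcium carbonate, barium sulfate — only titanium dioxide, iron-oxide yellow. The red component and hiding power requirements are met with equality.
That vertex is x1 = 0.5332, x4 = 1.172.
Total cost: 5.47·0.5332 + 2.42·1.172 = 5.7528.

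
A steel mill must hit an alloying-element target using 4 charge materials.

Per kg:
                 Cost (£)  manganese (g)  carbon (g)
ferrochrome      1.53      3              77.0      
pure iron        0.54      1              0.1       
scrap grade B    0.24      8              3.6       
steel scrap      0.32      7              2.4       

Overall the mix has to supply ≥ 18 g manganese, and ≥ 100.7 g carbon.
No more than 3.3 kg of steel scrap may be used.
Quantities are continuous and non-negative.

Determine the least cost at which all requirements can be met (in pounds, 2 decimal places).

Set it up as a linear program. Let x1 = kg of ferrochrome, x2 = kg of pure iron, x3 = kg of scrap grade B, x4 = kg of steel scrap.
min 1.53x1 + 0.54x2 + 0.24x3 + 0.32x4 subject to:
  3x1 + 1x2 + 8x3 + 7x4 ≥ 18   (manganese)
  77x1 + 0.1x2 + 3.6x3 + 2.4x4 ≥ 100.7   (carbon)
  x4 ≤ 3.3
  x1, x2, x3, x4 ≥ 0.
The optimal basis is {ferrochrome, scrap grade B}; pure iron, steel scrap drop out. There the manganese and carbon constraints are tight.
So ferrochrome = 1.224 kg, scrap grade B = 1.791 kg.
Objective = 1.53·1.224 + 0.24·1.791 = 2.3026.

£2.30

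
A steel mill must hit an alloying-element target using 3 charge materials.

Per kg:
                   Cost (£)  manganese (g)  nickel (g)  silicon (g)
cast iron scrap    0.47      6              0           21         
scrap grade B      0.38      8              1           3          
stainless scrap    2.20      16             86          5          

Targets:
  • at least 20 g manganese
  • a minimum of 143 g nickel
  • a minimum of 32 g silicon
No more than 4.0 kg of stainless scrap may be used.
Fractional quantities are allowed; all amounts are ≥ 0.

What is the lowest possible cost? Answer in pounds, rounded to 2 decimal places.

£4.19

Treat it as an LP. Let x1 = kg of cast iron scrap, x2 = kg of scrap grade B, x3 = kg of stainless scrap.
Minimise 0.47x1 + 0.38x2 + 2.2x3 s.t.:
  6x1 + 8x2 + 16x3 ≥ 20   (manganese)
  1x2 + 86x3 ≥ 143   (nickel)
  21x1 + 3x2 + 5x3 ≥ 32   (silicon)
  x3 ≤ 4
  x1, x2, x3 ≥ 0.
The minimum-cost mix takes nothing from scrap grade B — only cast iron scrap, stainless scrap. The nickel and silicon requirements are met with equality.
So cast iron scrap = 1.128 kg, stainless scrap = 1.663 kg.
Total cost: 0.47·1.128 + 2.2·1.663 = 4.1888.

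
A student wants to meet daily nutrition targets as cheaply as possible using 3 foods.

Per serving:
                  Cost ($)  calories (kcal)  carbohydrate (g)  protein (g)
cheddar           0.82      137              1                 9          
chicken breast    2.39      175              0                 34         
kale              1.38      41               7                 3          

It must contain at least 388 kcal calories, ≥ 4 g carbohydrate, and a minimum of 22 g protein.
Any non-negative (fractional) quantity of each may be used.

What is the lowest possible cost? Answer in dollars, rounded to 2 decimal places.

$2.52

Set it up as a linear program. Let x1 = servings of cheddar, x2 = servings of chicken breast, x3 = servings of kale.
min 0.82x1 + 2.39x2 + 1.38x3 s.t.:
  137x1 + 175x2 + 41x3 ≥ 388   (calories)
  1x1 + 7x3 ≥ 4   (carbohydrate)
  9x1 + 34x2 + 3x3 ≥ 22   (protein)
  x1, x2, x3 ≥ 0.
The optimal basis is {cheddar, kale}; chicken breast drops out. There the calories and carbohydrate constraints are tight.
Solving gives x1 = 2.78, x3 = 0.1743.
Cost = 0.82·2.78 + 1.38·0.1743 = 2.5201.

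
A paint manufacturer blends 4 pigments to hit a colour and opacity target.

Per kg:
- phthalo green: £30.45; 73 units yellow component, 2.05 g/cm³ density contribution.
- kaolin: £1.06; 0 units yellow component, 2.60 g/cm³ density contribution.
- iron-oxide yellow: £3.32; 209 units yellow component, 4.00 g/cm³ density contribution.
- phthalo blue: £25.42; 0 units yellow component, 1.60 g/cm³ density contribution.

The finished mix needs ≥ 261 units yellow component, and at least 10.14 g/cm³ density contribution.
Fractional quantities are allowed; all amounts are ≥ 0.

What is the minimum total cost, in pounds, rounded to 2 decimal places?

Let x1 = kg of phthalo green, x2 = kg of kaolin, x3 = kg of iron-oxide yellow, x4 = kg of phthalo blue.
Minimize 30.45x1 + 1.06x2 + 3.32x3 + 25.42x4 s.t.:
  73x1 + 209x3 ≥ 261   (yellow component)
  2.05x1 + 2.6x2 + 4x3 + 1.6x4 ≥ 10.14   (density contribution)
  x1, x2, x3, x4 ≥ 0.
The cheapest feasible vertex uses only kaolin, iron-oxide yellow; phthalo green, phthalo blue are not used. There the yellow component and density contribution constraints are tight.
That vertex is x2 = 1.979, x3 = 1.249.
Total cost: 1.06·1.979 + 3.32·1.249 = 6.2444.

£6.24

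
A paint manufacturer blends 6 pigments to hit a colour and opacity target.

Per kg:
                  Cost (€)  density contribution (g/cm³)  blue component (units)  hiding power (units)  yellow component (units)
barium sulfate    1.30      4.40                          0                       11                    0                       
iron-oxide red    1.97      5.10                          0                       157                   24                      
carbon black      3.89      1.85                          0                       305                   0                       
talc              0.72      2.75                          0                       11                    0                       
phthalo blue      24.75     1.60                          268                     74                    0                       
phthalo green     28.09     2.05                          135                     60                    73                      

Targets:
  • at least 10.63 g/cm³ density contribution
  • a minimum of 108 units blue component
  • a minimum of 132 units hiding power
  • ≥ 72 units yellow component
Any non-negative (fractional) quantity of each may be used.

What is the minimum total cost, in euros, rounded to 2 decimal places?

This is a linear program. Let x1 = kg of barium sulfate, x2 = kg of iron-oxide red, x3 = kg of carbon black, x4 = kg of talc, x5 = kg of phthalo blue, x6 = kg of phthalo green.
min 1.3x1 + 1.97x2 + 3.89x3 + 0.72x4 + 24.75x5 + 28.09x6 with:
  4.4x1 + 5.1x2 + 1.85x3 + 2.75x4 + 1.6x5 + 2.05x6 ≥ 10.63   (density contribution)
  268x5 + 135x6 ≥ 108   (blue component)
  11x1 + 157x2 + 305x3 + 11x4 + 74x5 + 60x6 ≥ 132   (hiding power)
  24x2 + 73x6 ≥ 72   (yellow component)
  x1, x2, x3, x4, x5, x6 ≥ 0.
The minimum-cost mix takes nothing from barium sulfate, carbon black, talc, phthalo green — only iron-oxide red, phthalo blue. The blue component and yellow component requirements are met with equality.
Solving gives x2 = 3, x5 = 0.403.
Total cost: 1.97·3 + 24.75·0.403 = 15.8843.

€15.88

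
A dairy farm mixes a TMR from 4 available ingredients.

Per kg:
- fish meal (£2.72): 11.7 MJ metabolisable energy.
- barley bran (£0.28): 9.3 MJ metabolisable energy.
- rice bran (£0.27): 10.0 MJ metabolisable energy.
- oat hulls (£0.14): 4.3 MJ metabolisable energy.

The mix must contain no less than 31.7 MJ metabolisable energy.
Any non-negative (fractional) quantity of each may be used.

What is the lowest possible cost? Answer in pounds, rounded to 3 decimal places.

Set it up as a linear program. Let x1 = kg of fish meal, x2 = kg of barley bran, x3 = kg of rice bran, x4 = kg of oat hulls.
min 2.72x1 + 0.28x2 + 0.27x3 + 0.14x4 with:
  11.7x1 + 9.3x2 + 10x3 + 4.3x4 ≥ 31.7   (metabolisable energy)
  x1, x2, x3, x4 ≥ 0.
The cheapest feasible vertex uses only rice bran; fish meal, barley bran, oat hulls are not used. The metabolisable energy requirement is met with equality.
So rice bran = 3.17 kg.
Cost = 0.27·3.17 = 0.85590.

£0.856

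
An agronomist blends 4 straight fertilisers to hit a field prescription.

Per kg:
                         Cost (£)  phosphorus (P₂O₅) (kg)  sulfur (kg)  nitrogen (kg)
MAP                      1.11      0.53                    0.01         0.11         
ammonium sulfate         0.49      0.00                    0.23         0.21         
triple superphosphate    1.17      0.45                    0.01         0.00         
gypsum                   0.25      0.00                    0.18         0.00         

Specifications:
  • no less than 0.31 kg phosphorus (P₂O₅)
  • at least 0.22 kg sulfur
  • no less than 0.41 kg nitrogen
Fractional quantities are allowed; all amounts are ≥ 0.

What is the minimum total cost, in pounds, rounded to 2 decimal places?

£1.46

Let x1 = kg of MAP, x2 = kg of ammonium sulfate, x3 = kg of triple superphosphate, x4 = kg of gypsum.
min 1.11x1 + 0.49x2 + 1.17x3 + 0.25x4 with:
  0.53x1 + 0.45x3 ≥ 0.31   (phosphorus (P₂O₅))
  0.01x1 + 0.23x2 + 0.01x3 + 0.18x4 ≥ 0.22   (sulfur)
  0.11x1 + 0.21x2 ≥ 0.41   (nitrogen)
  x1, x2, x3, x4 ≥ 0.
At the optimum only MAP, ammonium sulfate are positive (triple superphosphate, gypsum = 0). There the phosphorus (P₂O₅) and nitrogen constraints are tight.
Optimal quantities: MAP = 0.5849 kg, ammonium sulfate = 1.646 kg.
Cost = 1.11·0.5849 + 0.49·1.646 = 1.4558.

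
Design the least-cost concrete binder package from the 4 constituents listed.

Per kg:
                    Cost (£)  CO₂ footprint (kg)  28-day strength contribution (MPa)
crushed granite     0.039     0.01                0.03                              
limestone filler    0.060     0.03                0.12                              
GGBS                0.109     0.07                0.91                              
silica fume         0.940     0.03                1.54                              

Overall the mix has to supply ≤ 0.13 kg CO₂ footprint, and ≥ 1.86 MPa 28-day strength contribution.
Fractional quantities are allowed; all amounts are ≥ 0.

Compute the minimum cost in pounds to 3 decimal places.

Set it up as a linear program. Let x1 = kg of crushed granite, x2 = kg of limestone filler, x3 = kg of GGBS, x4 = kg of silica fume.
min 0.039x1 + 0.06x2 + 0.109x3 + 0.94x4 subject to:
  0.01x1 + 0.03x2 + 0.07x3 + 0.03x4 ≤ 0.13   (CO₂ footprint)
  0.03x1 + 0.12x2 + 0.91x3 + 1.54x4 ≥ 1.86   (28-day strength contribution)
  x1, x2, x3, x4 ≥ 0.
The cheapest feasible vertex uses only GGBS, silica fume; crushed granite, limestone filler are not used. Binding constraints: CO₂ footprint and 28-day strength contribution.
That vertex is x3 = 1.794, x4 = 0.1478.
Total cost: 0.109·1.794 + 0.94·0.1478 = 0.33448.

£0.334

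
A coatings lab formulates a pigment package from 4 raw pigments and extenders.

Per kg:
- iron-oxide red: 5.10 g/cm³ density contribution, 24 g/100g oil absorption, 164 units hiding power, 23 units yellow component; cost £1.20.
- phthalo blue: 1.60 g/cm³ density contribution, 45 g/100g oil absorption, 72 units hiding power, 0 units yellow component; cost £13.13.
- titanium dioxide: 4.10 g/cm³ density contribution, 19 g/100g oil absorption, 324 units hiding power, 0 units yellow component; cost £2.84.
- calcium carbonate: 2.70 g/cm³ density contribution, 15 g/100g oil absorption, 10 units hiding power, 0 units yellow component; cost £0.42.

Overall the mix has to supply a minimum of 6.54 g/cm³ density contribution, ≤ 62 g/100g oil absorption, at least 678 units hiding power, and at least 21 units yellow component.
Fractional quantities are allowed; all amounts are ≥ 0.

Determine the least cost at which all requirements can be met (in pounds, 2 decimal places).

£5.58

Treat it as an LP. Let x1 = kg of iron-oxide red, x2 = kg of phthalo blue, x3 = kg of titanium dioxide, x4 = kg of calcium carbonate.
min 1.2x1 + 13.13x2 + 2.84x3 + 0.42x4 with:
  5.1x1 + 1.6x2 + 4.1x3 + 2.7x4 ≥ 6.54   (density contribution)
  24x1 + 45x2 + 19x3 + 15x4 ≤ 62   (oil absorption)
  164x1 + 72x2 + 324x3 + 10x4 ≥ 678   (hiding power)
  23x1 ≥ 21   (yellow component)
  x1, x2, x3, x4 ≥ 0.
The minimum-cost mix takes nothing from phthalo blue, calcium carbonate — only iron-oxide red, titanium dioxide. The oil absorption and hiding power requirements are met with equality.
That vertex is x1 = 1.546, x3 = 1.31.
Cost = 1.2·1.546 + 2.84·1.31 = 5.5756.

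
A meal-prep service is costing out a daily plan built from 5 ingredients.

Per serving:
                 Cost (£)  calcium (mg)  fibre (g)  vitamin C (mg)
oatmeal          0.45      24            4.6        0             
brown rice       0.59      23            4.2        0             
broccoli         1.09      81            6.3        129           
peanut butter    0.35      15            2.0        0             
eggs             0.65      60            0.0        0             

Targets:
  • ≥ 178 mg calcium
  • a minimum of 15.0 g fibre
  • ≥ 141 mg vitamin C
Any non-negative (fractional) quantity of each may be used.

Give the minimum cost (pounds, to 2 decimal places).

Let x1 = servings of oatmeal, x2 = servings of brown rice, x3 = servings of broccoli, x4 = servings of peanut butter, x5 = servings of eggs.
Minimize 0.45x1 + 0.59x2 + 1.09x3 + 0.35x4 + 0.65x5 subject to:
  24x1 + 23x2 + 81x3 + 15x4 + 60x5 ≥ 178   (calcium)
  4.6x1 + 4.2x2 + 6.3x3 + 2x4 ≥ 15   (fibre)
  129x3 ≥ 141   (vitamin C)
  x1, x2, x3, x4, x5 ≥ 0.
The cheapest feasible vertex uses only oatmeal, broccoli; brown rice, peanut butter, eggs are not used. The calcium and fibre requirements are met with equality.
Optimal quantities: oatmeal = 0.4228 servings, broccoli = 2.072 servings.
Total cost: 0.45·0.4228 + 1.09·2.072 = 2.4487.

£2.45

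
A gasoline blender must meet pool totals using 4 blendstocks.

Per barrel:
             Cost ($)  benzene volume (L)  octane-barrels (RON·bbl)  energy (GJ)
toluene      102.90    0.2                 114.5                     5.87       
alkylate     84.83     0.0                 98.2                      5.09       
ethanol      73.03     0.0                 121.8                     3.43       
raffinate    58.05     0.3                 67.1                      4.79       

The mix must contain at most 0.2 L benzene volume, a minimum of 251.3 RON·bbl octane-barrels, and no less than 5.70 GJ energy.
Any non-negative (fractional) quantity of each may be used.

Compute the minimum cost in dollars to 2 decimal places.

$150.68

Set it up as a linear program. Let x1 = barrels of toluene, x2 = barrels of alkylate, x3 = barrels of ethanol, x4 = barrels of raffinate.
Minimize 102.9x1 + 84.83x2 + 73.03x3 + 58.05x4 with:
  0.2x1 + 0.3x4 ≤ 0.2   (benzene volume)
  114.5x1 + 98.2x2 + 121.8x3 + 67.1x4 ≥ 251.3   (octane-barrels)
  5.87x1 + 5.09x2 + 3.43x3 + 4.79x4 ≥ 5.7   (energy)
  x1, x2, x3, x4 ≥ 0.
The optimal basis is {ethanol}; toluene, alkylate, raffinate drop out. Binding constraint: octane-barrels.
Solving gives x3 = 2.0632.
Hence cost = 73.03·2.0632 = $150.6755.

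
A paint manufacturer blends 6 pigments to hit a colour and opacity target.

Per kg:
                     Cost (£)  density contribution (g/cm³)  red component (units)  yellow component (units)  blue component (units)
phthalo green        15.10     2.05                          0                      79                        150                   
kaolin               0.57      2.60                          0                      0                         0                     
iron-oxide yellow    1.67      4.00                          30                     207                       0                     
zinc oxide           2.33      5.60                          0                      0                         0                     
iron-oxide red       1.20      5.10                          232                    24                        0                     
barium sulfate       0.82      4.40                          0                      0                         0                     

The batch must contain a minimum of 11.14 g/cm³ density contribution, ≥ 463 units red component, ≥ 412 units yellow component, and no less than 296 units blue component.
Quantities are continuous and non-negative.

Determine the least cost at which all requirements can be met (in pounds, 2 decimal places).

£33.74

Let x1 = kg of phthalo green, x2 = kg of kaolin, x3 = kg of iron-oxide yellow, x4 = kg of zinc oxide, x5 = kg of iron-oxide red, x6 = kg of barium sulfate.
Minimise 15.1x1 + 0.57x2 + 1.67x3 + 2.33x4 + 1.2x5 + 0.82x6 subject to:
  2.05x1 + 2.6x2 + 4x3 + 5.6x4 + 5.1x5 + 4.4x6 ≥ 11.14   (density contribution)
  30x3 + 232x5 ≥ 463   (red component)
  79x1 + 207x3 + 24x5 ≥ 412   (yellow component)
  150x1 ≥ 296   (blue component)
  x1, x2, x3, x4, x5, x6 ≥ 0.
At the optimum only phthalo green, iron-oxide yellow, iron-oxide red are positive (kaolin, zinc oxide, barium sulfate = 0). There the red component, yellow component, blue component constraints are tight.
Optimal quantities: phthalo green = 1.9733 kg, iron-oxide yellow = 1.0212 kg, iron-oxide red = 1.8636 kg.
Cost = 15.1·1.9733 + 1.67·1.0212 + 1.2·1.8636 = 33.7386.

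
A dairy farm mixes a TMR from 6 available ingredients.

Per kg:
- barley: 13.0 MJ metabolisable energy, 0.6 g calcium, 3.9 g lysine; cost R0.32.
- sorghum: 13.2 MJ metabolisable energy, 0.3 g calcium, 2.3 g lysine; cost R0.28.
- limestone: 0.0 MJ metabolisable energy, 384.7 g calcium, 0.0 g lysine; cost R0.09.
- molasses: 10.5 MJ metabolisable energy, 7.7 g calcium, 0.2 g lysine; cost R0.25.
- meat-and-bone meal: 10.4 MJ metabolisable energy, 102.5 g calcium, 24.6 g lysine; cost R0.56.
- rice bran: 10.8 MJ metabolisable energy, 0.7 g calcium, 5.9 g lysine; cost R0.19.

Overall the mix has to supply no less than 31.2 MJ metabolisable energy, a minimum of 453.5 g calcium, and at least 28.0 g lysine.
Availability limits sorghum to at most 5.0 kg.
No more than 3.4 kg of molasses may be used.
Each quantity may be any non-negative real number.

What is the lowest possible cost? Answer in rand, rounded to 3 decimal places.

Let x1 = kg of barley, x2 = kg of sorghum, x3 = kg of limestone, x4 = kg of molasses, x5 = kg of meat-and-bone meal, x6 = kg of rice bran.
min 0.32x1 + 0.28x2 + 0.09x3 + 0.25x4 + 0.56x5 + 0.19x6 subject to:
  13x1 + 13.2x2 + 10.5x4 + 10.4x5 + 10.8x6 ≥ 31.2   (metabolisable energy)
  0.6x1 + 0.3x2 + 384.7x3 + 7.7x4 + 102.5x5 + 0.7x6 ≥ 453.5   (calcium)
  3.9x1 + 2.3x2 + 0.2x4 + 24.6x5 + 5.9x6 ≥ 28   (lysine)
  x2 ≤ 5
  x4 ≤ 3.4
  x1, x2, x3, x4, x5, x6 ≥ 0.
The minimum-cost mix takes nothing from barley, sorghum, molasses — only limestone, meat-and-bone meal, rice bran. The metabolisable energy, calcium, lysine requirements are met with equality.
That vertex is x3 = 1.02, x5 = 0.5791, x6 = 2.331.
Hence cost = 0.09·1.02 + 0.56·0.5791 + 0.19·2.331 = R0.85899.

R0.859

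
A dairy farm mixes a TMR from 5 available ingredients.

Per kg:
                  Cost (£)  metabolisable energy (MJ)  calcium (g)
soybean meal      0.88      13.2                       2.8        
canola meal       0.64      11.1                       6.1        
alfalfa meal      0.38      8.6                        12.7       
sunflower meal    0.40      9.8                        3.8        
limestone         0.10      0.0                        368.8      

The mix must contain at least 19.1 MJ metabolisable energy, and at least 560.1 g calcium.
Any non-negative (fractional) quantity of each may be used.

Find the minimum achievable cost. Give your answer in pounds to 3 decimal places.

This is a linear program. Let x1 = kg of soybean meal, x2 = kg of canola meal, x3 = kg of alfalfa meal, x4 = kg of sunflower meal, x5 = kg of limestone.
Minimize 0.88x1 + 0.64x2 + 0.38x3 + 0.4x4 + 0.1x5 with:
  13.2x1 + 11.1x2 + 8.6x3 + 9.8x4 ≥ 19.1   (metabolisable energy)
  2.8x1 + 6.1x2 + 12.7x3 + 3.8x4 + 368.8x5 ≥ 560.1   (calcium)
  x1, x2, x3, x4, x5 ≥ 0.
The cheapest feasible vertex uses only sunflower meal, limestone; soybean meal, canola meal, alfalfa meal are not used. The metabolisable energy and calcium requirements are met with equality.
So sunflower meal = 1.949 kg, limestone = 1.4986 kg.
Cost = 0.4·1.949 + 0.1·1.4986 = 0.92946.

£0.929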